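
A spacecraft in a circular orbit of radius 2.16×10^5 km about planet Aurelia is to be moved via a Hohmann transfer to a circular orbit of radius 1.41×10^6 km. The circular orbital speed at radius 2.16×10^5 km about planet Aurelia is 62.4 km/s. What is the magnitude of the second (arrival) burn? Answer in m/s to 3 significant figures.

From the circular-orbit relation v² = μ/r at r = 2.16×10^5 km: μ = v²r = (62.4)² × 2.16×10^5 = 8.41052×10^8 km³/s².
Semi-major axis of the transfer orbit: a_t = (2.160×10^5 + 1.410×10^6)/2 = 8.130×10^5 km.
Circular speed at r = 1.410×10^6 km: v_c = √(μ/r) = 24.42 km/s.
Vis-viva on the transfer ellipse at r = 1.410×10^6 km gives v_t = √[μ(2/r − 1/a_t)] = 12.59 km/s.
Δv₂ = |v_t − v_c| = |12.59 − 24.42| = 11.83 km/s.

Δv₂ = 11800 m/s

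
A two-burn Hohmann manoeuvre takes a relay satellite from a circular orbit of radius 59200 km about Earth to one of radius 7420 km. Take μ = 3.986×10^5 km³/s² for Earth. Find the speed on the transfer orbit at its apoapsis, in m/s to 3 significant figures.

v = 1220 m/s

Transfer-ellipse semi-major axis a_t = (r₁ + r₂)/2 = (59200 + 7420)/2 = 33310 km.
At apoapsis, r = 59200 km.
Vis-viva: v = √[μ(2/r − 1/a_t)] = √[3.986×10^5 × (2/59200 − 1/33310)] = 1.225 km/s.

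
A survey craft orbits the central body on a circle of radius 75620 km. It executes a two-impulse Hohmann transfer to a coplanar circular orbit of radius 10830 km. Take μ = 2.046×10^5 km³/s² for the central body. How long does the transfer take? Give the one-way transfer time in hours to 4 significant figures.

t = 17.34 hours

Transfer-ellipse semi-major axis a_t = (r₁ + r₂)/2 = (75620 + 10830)/2 = 43225 km.
Half the transfer-orbit period gives t = π√(a_t³/μ) = 62420 s.
Converting: 62420 s ÷ 3600 s/hour = 17.34 hours.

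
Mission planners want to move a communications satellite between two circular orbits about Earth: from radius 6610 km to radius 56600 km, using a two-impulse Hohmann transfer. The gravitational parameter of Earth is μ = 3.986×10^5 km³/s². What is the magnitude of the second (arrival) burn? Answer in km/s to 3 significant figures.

Δv₂ = 1.44 km/s

The Hohmann ellipse has a_t = (r₁ + r₂)/2 = 31605 km.
Circular speed at r = 56600 km: v_c = √(μ/r) = 2.654 km/s.
Transfer-orbit speed at the same r (vis-viva, a = a_t): v_t = √[μ(2/r − 1/a_t)] = 1.214 km/s.
Δv₂ = |v_t − v_c| = |1.214 − 2.654| = 1.440 km/s.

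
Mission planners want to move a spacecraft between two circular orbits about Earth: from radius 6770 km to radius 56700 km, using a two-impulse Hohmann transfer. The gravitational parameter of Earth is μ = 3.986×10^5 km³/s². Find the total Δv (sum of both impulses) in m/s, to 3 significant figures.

The Hohmann ellipse has a_t = (r₁ + r₂)/2 = 31735 km.
At r₁ the circular-orbit speed is v₁ = √(μ/r₁) = 7.6732 km/s.
Transfer-orbit speed at r₁ (vis-viva): v_p = √[μ(2/r₁ − 1/a_t)] = 10.256 km/s.
First burn Δv₁ = |v_p − v₁| = 2.583 km/s.
At r₂, v₂ = √(μ/r₂) = 2.6514 km/s.
Transfer-orbit speed at r₂: v_a = √[μ(2/r₂ − 1/a_t)] = 1.2246 km/s.
Second burn Δv₂ = |v₂ − v_a| = 1.427 km/s.
Total Δv = Δv₁ + Δv₂ = 4.010 km/s.

Δv = 4010 m/s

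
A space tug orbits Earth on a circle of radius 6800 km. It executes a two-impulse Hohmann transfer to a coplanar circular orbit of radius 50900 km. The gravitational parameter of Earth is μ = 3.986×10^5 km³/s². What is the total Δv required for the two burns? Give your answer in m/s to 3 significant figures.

Δv = 3950 m/s

The Hohmann ellipse has a_t = (r₁ + r₂)/2 = 28850 km.
At r₁ the circular-orbit speed is v₁ = √(μ/r₁) = 7.65622 km/s.
Transfer-orbit speed at r₁ (vis-viva equation): v_p = √[μ(2/r₁ − 1/a_t)] = 10.1695 km/s.
First burn Δv₁ = |v_p − v₁| = 2.513 km/s.
At r₂, v₂ = √(μ/r₂) = 2.7984 km/s.
Transfer-orbit speed at r₂: v_a = √[μ(2/r₂ − 1/a_t)] = 1.3586 km/s.
Second burn Δv₂ = |v₂ − v_a| = 1.440 km/s.
Δv = Δv₁ + Δv₂ = 2.513 + 1.440 = 3.953 km/s.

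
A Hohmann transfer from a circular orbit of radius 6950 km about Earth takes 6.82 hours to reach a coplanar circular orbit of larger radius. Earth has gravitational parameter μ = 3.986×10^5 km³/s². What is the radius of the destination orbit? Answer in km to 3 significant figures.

r₂ = 51000 km

Transfer time t = 6.82 hours = 24552 s, and t = π√(a_t³/μ).
So a_t = (μ t²/π²)^(1/3) = (3.986×10^5 × (24552)² / π²)^(1/3) = 28983 km.
Since a_t = (r₁ + r₂)/2, r₂ = 2a_t − r₁ = 2×28983 − 6950 = 51016 km.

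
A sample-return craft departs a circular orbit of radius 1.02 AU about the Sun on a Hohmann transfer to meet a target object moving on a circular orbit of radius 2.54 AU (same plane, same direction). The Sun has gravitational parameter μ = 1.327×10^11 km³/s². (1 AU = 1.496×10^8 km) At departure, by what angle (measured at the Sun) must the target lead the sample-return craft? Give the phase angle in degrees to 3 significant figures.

In km: r₁ = 1.02 × 1.496×10^8 = 1.52592×10^8 km; r₂ = 2.54 × 1.496×10^8 = 3.79984×10^8 km.
Transfer-ellipse semi-major axis a_t = (r₁ + r₂)/2 = (1.52592×10^8 + 3.79984×10^8)/2 = 2.66288×10^8 km.
Transfer time t = π√(a_t³/μ) = 3.748×10^7 s.
The target's mean motion on its circular orbit is ω₂ = √(μ/r₂³) = 4.918×10^-8 rad/s.
Angle swept by the target during transfer: ω₂·t = 1.843 rad = 105.6°.
Arrival is 180° from departure on the ellipse, so φ = 180° − 105.6° = 74.4°.

φ = 74.4°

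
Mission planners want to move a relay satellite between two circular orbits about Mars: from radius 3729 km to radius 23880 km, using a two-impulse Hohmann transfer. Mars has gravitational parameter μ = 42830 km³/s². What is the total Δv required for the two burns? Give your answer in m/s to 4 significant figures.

Δv = 1712 m/s

Transfer-ellipse semi-major axis a_t = (r₁ + r₂)/2 = (3729 + 23880)/2 = 13804.5 km.
Circular speed at r₁: v₁ = √(μ/r₁) = √(42830/3729) = 3.3890 km/s.
On the transfer ellipse at r₁, v² = μ(2/r − 1/a) gives v_p = √[μ(2/r₁ − 1/a_t)] = 4.4574 km/s.
First burn Δv₁ = |v_p − v₁| = 1.0684 km/s.
Circular speed at r₂: v₂ = √(μ/r₂) = 1.339235 km/s.
Transfer-orbit speed at r₂: v_a = √[μ(2/r₂ − 1/a_t)] = 0.6960537 km/s.
Second burn Δv₂ = |v₂ − v_a| = 0.64318 km/s.
Δv = Δv₁ + Δv₂ = 1.0684 + 0.64318 = 1.712 km/s.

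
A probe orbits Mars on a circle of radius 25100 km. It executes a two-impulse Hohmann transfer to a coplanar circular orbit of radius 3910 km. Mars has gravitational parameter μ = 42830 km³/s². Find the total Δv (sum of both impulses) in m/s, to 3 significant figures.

Δv = 1670 m/s

Transfer-ellipse semi-major axis a_t = (r₁ + r₂)/2 = (25100 + 3910)/2 = 14505 km.
At r₁ the circular-orbit speed is v₁ = √(μ/r₁) = 1.3063 km/s.
On the transfer ellipse at r₁, vis-viva gives v_a = √[μ(2/r₁ − 1/a_t)] = 0.67821 km/s.
First burn Δv₁ = |v_a − v₁| = 0.6281 km/s.
Circular speed at r₂: v₂ = √(μ/r₂) = 3.310 km/s.
Transfer-orbit speed at r₂: v_p = √[μ(2/r₂ − 1/a_t)] = 4.354 km/s.
Second burn Δv₂ = |v₂ − v_p| = 1.044 km/s.
Δv = Δv₁ + Δv₂ = 0.6281 + 1.044 = 1.672 km/s.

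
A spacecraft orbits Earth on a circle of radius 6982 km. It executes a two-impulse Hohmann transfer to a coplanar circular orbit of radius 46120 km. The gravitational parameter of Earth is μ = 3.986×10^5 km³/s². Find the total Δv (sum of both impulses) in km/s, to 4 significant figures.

Transfer-ellipse semi-major axis a_t = (r₁ + r₂)/2 = (6982 + 46120)/2 = 26551 km.
Circular speed at r₁: v₁ = √(μ/r₁) = √(3.986×10^5/6982) = 7.55577 km/s.
On the transfer ellipse at r₁, v² = μ(2/r − 1/a) gives v_p = √[μ(2/r₁ − 1/a_t)] = 9.95825 km/s.
First burn Δv₁ = |v_p − v₁| = 2.4025 km/s.
Circular speed at r₂: v₂ = √(μ/r₂) = 2.93984 km/s.
Transfer-orbit speed at r₂: v_a = √[μ(2/r₂ − 1/a_t)] = 1.50756 km/s.
Second burn Δv₂ = |v₂ − v_a| = 1.4323 km/s.
Total Δv = Δv₁ + Δv₂ = 3.835 km/s.

Δv = 3.835 km/s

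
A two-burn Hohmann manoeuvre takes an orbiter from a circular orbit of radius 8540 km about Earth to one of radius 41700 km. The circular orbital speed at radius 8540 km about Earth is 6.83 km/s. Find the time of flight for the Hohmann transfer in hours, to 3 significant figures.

From the circular-orbit relation v² = μ/r at r = 8540 km: μ = v²r = (6.83)² × 8540 = 3.98382×10^5 km³/s².
Semi-major axis of the transfer orbit: a_t = (8540 + 41700)/2 = 25120 km.
By Kepler's third law the transfer-orbit period is T = 2π√(a_t³/μ), so t = T/2 = 19817 s.
Converting: 19817 s ÷ 3600 s/hour = 5.50 hours.

t = 5.50 hours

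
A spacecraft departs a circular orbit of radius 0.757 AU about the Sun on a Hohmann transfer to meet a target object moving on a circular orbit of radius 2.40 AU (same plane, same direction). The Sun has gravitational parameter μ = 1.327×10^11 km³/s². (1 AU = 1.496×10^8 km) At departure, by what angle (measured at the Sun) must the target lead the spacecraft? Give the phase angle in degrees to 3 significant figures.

φ = 84.0°

In km: r₁ = 0.757 × 1.496×10^8 = 1.132472×10^8 km; r₂ = 2.40 × 1.496×10^8 = 3.5904×10^8 km.
Semi-major axis of the transfer orbit: a_t = (1.132472×10^8 + 3.5904×10^8)/2 = 2.361436×10^8 km.
Transfer time t = π√(a_t³/μ) = 3.1295×10^7 s.
Target angular speed ω₂ = √(μ/r₂³) = 5.3545×10^-8 rad/s.
Angle swept by the target during transfer: ω₂·t = 1.6757 rad = 96.01°.
Arrival is 180° from departure on the ellipse, so φ = 180° − 96.01° = 84.0°.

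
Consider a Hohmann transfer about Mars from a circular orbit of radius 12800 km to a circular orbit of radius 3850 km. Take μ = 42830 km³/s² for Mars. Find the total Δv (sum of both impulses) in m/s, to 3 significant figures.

Transfer-ellipse semi-major axis a_t = (r₁ + r₂)/2 = (12800 + 3850)/2 = 8325 km.
At r₁ the circular-orbit speed is v₁ = √(μ/r₁) = 1.82923 km/s.
Transfer-orbit speed at r₁ (vis-viva equation): v_a = √[μ(2/r₁ − 1/a_t)] = 1.24396 km/s.
First burn Δv₁ = |v_a − v₁| = 0.5853 km/s.
At r₂, v₂ = √(μ/r₂) = 3.3354 km/s.
Transfer-orbit speed at r₂: v_p = √[μ(2/r₂ − 1/a_t)] = 4.1358 km/s.
Second burn Δv₂ = |v₂ − v_p| = 0.8004 km/s.
Δv = Δv₁ + Δv₂ = 0.5853 + 0.8004 = 1.386 km/s.

Δv = 1390 m/s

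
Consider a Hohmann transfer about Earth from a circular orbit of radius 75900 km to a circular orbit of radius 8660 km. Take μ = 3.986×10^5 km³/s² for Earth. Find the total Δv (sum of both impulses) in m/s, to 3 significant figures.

Transfer-ellipse semi-major axis a_t = (r₁ + r₂)/2 = (75900 + 8660)/2 = 42280 km.
Circular speed at r₁: v₁ = √(μ/r₁) = √(3.986×10^5/75900) = 2.2916 km/s.
On the transfer ellipse at r₁, vis-viva gives v_a = √[μ(2/r₁ − 1/a_t)] = 1.0371 km/s.
First burn Δv₁ = |v_a − v₁| = 1.2545 km/s.
Circular speed at r₂: v₂ = √(μ/r₂) = 6.7844 km/s.
Transfer-orbit speed at r₂: v_p = √[μ(2/r₂ − 1/a_t)] = 9.0900 km/s.
Second burn Δv₂ = |v₂ − v_p| = 2.3056 km/s.
Total Δv = Δv₁ + Δv₂ = 3.560 km/s.

Δv = 3560 m/s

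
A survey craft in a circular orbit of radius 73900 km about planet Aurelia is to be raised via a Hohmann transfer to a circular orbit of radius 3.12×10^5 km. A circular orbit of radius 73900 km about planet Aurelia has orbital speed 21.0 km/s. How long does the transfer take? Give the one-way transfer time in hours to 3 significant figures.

From the circular-orbit relation v² = μ/r at r = 73900 km: μ = v²r = (21.0)² × 73900 = 3.25899×10^7 km³/s².
Transfer-ellipse semi-major axis a_t = (r₁ + r₂)/2 = (73900 + 3.120×10^5)/2 = 1.9295×10^5 km.
Half the transfer-orbit period gives t = π√(a_t³/μ) = 46640 s.
Converting: 46640 s ÷ 3600 s/hour = 13.0 hours.

t = 13.0 hours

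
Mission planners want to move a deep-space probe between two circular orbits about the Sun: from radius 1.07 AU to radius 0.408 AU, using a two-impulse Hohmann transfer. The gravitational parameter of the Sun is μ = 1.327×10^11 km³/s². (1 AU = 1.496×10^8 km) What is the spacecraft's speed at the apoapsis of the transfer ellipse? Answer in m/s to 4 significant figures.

In km: r₁ = 1.07 × 1.496×10^8 = 1.60072×10^8 km; r₂ = 0.408 × 1.496×10^8 = 6.10368×10^7 km.
Transfer-ellipse semi-major axis a_t = (r₁ + r₂)/2 = (1.60072×10^8 + 6.10368×10^7)/2 = 1.105544×10^8 km.
The apoapsis of the transfer ellipse is at r = 1.60072×10^8 km.
Vis-viva: v = √[μ(2/r − 1/a_t)] = √[1.327×10^11 × (2/1.60072×10^8 − 1/1.105544×10^8)] = 21.39 km/s.

v = 21390 m/s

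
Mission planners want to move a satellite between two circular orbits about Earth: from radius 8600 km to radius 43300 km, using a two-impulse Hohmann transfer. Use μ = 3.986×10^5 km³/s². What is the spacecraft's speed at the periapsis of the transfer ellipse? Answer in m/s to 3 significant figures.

v = 8790 m/s

The Hohmann ellipse has a_t = (r₁ + r₂)/2 = 25950 km.
The periapsis of the transfer ellipse is at r = 8600 km.
Vis-viva: v = √[μ(2/r − 1/a_t)] = √[3.986×10^5 × (2/8600 − 1/25950)] = 8.794 km/s.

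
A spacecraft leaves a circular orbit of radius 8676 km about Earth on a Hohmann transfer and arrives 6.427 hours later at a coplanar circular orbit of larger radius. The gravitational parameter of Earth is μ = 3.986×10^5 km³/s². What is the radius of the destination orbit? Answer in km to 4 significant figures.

Transfer time t = 6.427 hours = 23137.2 s, and t = π√(a_t³/μ).
So a_t = (μ t²/π²)^(1/3) = (3.986×10^5 × (23137.2)² / π²)^(1/3) = 27858 km.
Since a_t = (r₁ + r₂)/2, r₂ = 2a_t − r₁ = 2×27858 − 8676 = 47040 km.

r₂ = 47040 km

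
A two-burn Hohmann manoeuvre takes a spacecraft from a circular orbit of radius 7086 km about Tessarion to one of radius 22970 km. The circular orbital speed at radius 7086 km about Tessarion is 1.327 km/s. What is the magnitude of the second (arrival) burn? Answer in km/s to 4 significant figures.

Δv₂ = 0.2309 km/s

From the circular-orbit relation v² = μ/r at r = 7086 km: μ = v²r = (1.327)² × 7086 = 12477.9 km³/s².
Semi-major axis of the transfer orbit: a_t = (7086 + 22970)/2 = 15028 km.
Circular speed at r = 22970 km: v_c = √(μ/r) = 0.7370 km/s.
Vis-viva on the transfer ellipse at r = 22970 km gives v_t = √[μ(2/r − 1/a_t)] = 0.5061 km/s.
Δv₂ = |v_t − v_c| = |0.5061 − 0.7370| = 0.2309 km/s.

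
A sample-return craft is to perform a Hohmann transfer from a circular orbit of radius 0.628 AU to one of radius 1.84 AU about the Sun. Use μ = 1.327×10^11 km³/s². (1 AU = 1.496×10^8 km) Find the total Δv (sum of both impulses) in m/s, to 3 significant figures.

In km: r₁ = 0.628 × 1.496×10^8 = 9.39488×10^7 km; r₂ = 1.84 × 1.496×10^8 = 2.75264×10^8 km.
Semi-major axis of the transfer orbit: a_t = (9.39488×10^7 + 2.75264×10^8)/2 = 1.846064×10^8 km.
At r₁ the circular-orbit speed is v₁ = √(μ/r₁) = 37.58 km/s.
On the transfer ellipse at r₁, vis-viva equation gives v_p = √[μ(2/r₁ − 1/a_t)] = 45.89 km/s.
First burn Δv₁ = |v_p − v₁| = 8.310 km/s.
At r₂, v₂ = √(μ/r₂) = 21.956 km/s.
Transfer-orbit speed at r₂: v_a = √[μ(2/r₂ − 1/a_t)] = 15.663 km/s.
Second burn Δv₂ = |v₂ − v_a| = 6.293 km/s.
Δv = Δv₁ + Δv₂ = 8.310 + 6.293 = 14.60 km/s.

Δv = 14600 m/s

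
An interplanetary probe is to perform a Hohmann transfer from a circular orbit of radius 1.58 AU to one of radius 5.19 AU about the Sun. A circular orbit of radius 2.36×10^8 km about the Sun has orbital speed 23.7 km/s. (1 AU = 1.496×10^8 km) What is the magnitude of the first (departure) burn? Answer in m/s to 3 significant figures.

From the circular-orbit relation v² = μ/r at r = 2.36×10^8 km: μ = v²r = (23.7)² × 2.36×10^8 = 1.32559×10^11 km³/s².
In km: r₁ = 1.58 × 1.496×10^8 = 2.36368×10^8 km; r₂ = 5.19 × 1.496×10^8 = 7.76424×10^8 km.
Transfer-ellipse semi-major axis a_t = (r₁ + r₂)/2 = (2.36368×10^8 + 7.76424×10^8)/2 = 5.06396×10^8 km.
On the circular orbit at r = 2.36368×10^8 km, v_c = √(μ/r) = 23.6815 km/s.
Transfer-orbit speed at the same r (vis-viva, a = a_t): v_t = √[μ(2/r − 1/a_t)] = 29.3234 km/s.
Δv₁ = |v_t − v_c| = |29.3234 − 23.6815| = 5.642 km/s.

Δv₁ = 5640 m/s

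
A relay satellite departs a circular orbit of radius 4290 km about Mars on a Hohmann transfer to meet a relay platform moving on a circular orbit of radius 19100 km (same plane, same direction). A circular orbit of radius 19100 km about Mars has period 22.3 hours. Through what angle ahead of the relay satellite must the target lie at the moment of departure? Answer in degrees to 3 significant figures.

From Kepler's third law T² = 4π²r³/μ at r = 19100 km, T = 22.3 hours = 22.3 × 3600 s = 80280 s: μ = 4π²r³/T² = 42682.0 km³/s².
Semi-major axis of the transfer orbit: a_t = (4290 + 19100)/2 = 11695 km.
Transfer time t = π√(a_t³/μ) = 19232 s.
Target angular speed ω₂ = √(μ/r₂³) = 7.8266×10^-5 rad/s.
Angle swept by the target during transfer: ω₂·t = 1.5052 rad = 86.24°.
Arrival is 180° from departure on the ellipse, so φ = 180° − 86.24° = 93.8°.

φ = 93.8°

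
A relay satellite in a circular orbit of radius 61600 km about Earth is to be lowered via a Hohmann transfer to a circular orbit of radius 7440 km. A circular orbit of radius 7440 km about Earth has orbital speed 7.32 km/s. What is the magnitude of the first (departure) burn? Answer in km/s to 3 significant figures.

From the circular-orbit relation v² = μ/r at r = 7440 km: μ = v²r = (7.32)² × 7440 = 3.98653×10^5 km³/s².
The Hohmann ellipse has a_t = (r₁ + r₂)/2 = 34520 km.
Circular speed at r = 61600 km: v_c = √(μ/r) = 2.544 km/s.
Vis-viva on the transfer ellipse at r = 61600 km gives v_t = √[μ(2/r − 1/a_t)] = 1.181 km/s.
Δv₁ = |v_t − v_c| = |1.181 − 2.544| = 1.363 km/s.

Δv₁ = 1.36 km/s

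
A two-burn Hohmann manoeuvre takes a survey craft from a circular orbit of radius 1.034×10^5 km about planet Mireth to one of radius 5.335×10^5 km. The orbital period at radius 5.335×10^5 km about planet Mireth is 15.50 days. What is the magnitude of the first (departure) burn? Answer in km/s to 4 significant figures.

From Kepler's third law T² = 4π²r³/μ at r = 5.335×10^5 km, T = 15.50 days = 15.50 × 86400 s = 1.3392×10^6 s: μ = 4π²r³/T² = 3.34251×10^6 km³/s².
Semi-major axis of the transfer orbit: a_t = (1.034×10^5 + 5.335×10^5)/2 = 3.1845×10^5 km.
Circular speed at r = 1.034×10^5 km: v_c = √(μ/r) = 5.686 km/s.
Transfer-orbit speed at the same r (vis-viva, a = a_t): v_t = √[μ(2/r − 1/a_t)] = 7.359 km/s.
Δv₁ = |v_t − v_c| = |7.359 − 5.686| = 1.673 km/s.

Δv₁ = 1.673 km/s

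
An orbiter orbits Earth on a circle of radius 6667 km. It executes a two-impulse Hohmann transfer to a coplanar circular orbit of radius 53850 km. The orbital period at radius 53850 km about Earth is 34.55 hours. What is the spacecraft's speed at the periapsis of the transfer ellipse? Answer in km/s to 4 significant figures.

From Kepler's third law T² = 4π²r³/μ at r = 53850 km, T = 34.55 hours = 34.55 × 3600 s = 1.2438×10^5 s: μ = 4π²r³/T² = 3.98488×10^5 km³/s².
The Hohmann ellipse has a_t = (r₁ + r₂)/2 = 30258.5 km.
At periapsis, r = 6667 km.
From the vis-viva equation, v = √[μ(2/r − 1/a_t)] = 10.31 km/s.

v = 10.31 km/s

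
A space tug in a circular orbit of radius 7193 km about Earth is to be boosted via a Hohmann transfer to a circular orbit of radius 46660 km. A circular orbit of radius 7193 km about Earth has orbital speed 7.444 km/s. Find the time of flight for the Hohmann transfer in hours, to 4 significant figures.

t = 6.107 hours

From the circular-orbit relation v² = μ/r at r = 7193 km: μ = v²r = (7.444)² × 7193 = 3.98587×10^5 km³/s².
Semi-major axis of the transfer orbit: a_t = (7193 + 46660)/2 = 26926.5 km.
Half the transfer-orbit period gives t = π√(a_t³/μ) = 21986.6 s.
Converting: 21986.6 s ÷ 3600 s/hour = 6.107 hours.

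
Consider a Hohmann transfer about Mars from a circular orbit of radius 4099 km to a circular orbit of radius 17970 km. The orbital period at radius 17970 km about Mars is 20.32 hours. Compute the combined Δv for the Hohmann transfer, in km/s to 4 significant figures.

Δv = 1.495 km/s

From Kepler's third law T² = 4π²r³/μ at r = 17970 km, T = 20.32 hours = 20.32 × 3600 s = 73152 s: μ = 4π²r³/T² = 42810.6 km³/s².
The Hohmann ellipse has a_t = (r₁ + r₂)/2 = 11034.5 km.
Circular speed at r₁: v₁ = √(μ/r₁) = √(42810.6/4099) = 3.23174 km/s.
Transfer-orbit speed at r₁ (v² = μ(2/r − 1/a)): v_p = √[μ(2/r₁ − 1/a_t)] = 4.12415 km/s.
First burn Δv₁ = |v_p − v₁| = 0.8924 km/s.
Circular speed at r₂: v₂ = √(μ/r₂) = 1.5435 km/s.
Transfer-orbit speed at r₂: v_a = √[μ(2/r₂ − 1/a_t)] = 0.94073 km/s.
Second burn Δv₂ = |v₂ − v_a| = 0.6028 km/s.
Total Δv = Δv₁ + Δv₂ = 1.495 km/s.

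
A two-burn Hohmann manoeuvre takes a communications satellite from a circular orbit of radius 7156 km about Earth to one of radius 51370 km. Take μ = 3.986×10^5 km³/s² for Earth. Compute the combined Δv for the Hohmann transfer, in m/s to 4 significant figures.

Δv = 3833 m/s

Semi-major axis of the transfer orbit: a_t = (7156 + 51370)/2 = 29263 km.
At r₁ the circular-orbit speed is v₁ = √(μ/r₁) = 7.463 km/s.
On the transfer ellipse at r₁, v² = μ(2/r − 1/a) gives v_p = √[μ(2/r₁ − 1/a_t)] = 9.888 km/s.
First burn Δv₁ = |v_p − v₁| = 2.425 km/s.
At r₂, v₂ = √(μ/r₂) = 2.7856 km/s.
Transfer-orbit speed at r₂: v_a = √[μ(2/r₂ − 1/a_t)] = 1.3775 km/s.
Second burn Δv₂ = |v₂ − v_a| = 1.408 km/s.
Δv = Δv₁ + Δv₂ = 2.425 + 1.408 = 3.833 km/s.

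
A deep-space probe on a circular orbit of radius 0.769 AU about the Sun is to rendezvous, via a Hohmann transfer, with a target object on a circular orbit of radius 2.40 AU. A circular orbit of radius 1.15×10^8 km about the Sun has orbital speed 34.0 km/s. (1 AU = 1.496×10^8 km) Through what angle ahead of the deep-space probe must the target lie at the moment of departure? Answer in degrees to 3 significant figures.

φ = 83.4°

From the circular-orbit relation v² = μ/r at r = 1.15×10^8 km: μ = v²r = (34.0)² × 1.15×10^8 = 1.32940×10^11 km³/s².
In km: r₁ = 0.769 × 1.496×10^8 = 1.150424×10^8 km; r₂ = 2.40 × 1.496×10^8 = 3.5904×10^8 km.
The Hohmann ellipse has a_t = (r₁ + r₂)/2 = 2.370412×10^8 km.
Transfer time t = π√(a_t³/μ) = 3.1445×10^7 s.
The target's mean motion on its circular orbit is ω₂ = √(μ/r₂³) = 5.3594×10^-8 rad/s.
Angle swept by the target during transfer: ω₂·t = 1.6853 rad = 96.56°.
The deep-space probe traverses 180° on the transfer ellipse, so the target must lead by 180° − 96.56° = 83.4°.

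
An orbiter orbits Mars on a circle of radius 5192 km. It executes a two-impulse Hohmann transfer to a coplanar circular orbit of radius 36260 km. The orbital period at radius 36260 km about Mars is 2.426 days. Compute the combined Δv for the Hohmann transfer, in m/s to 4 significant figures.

Δv = 1470 m/s

From Kepler's third law T² = 4π²r³/μ at r = 36260 km, T = 2.426 days = 2.426 × 86400 s = 2.096064×10^5 s: μ = 4π²r³/T² = 42838.5 km³/s².
Semi-major axis of the transfer orbit: a_t = (5192 + 36260)/2 = 20726 km.
Circular speed at r₁: v₁ = √(μ/r₁) = √(42838.5/5192) = 2.8724 km/s.
On the transfer ellipse at r₁, vis-viva equation gives v_p = √[μ(2/r₁ − 1/a_t)] = 3.7993 km/s.
First burn Δv₁ = |v_p − v₁| = 0.9269 km/s.
At r₂, v₂ = √(μ/r₂) = 1.0869 km/s.
Transfer-orbit speed at r₂: v_a = √[μ(2/r₂ − 1/a_t)] = 0.54402 km/s.
Second burn Δv₂ = |v₂ − v_a| = 0.5429 km/s.
Total Δv = Δv₁ + Δv₂ = 1.470 km/s.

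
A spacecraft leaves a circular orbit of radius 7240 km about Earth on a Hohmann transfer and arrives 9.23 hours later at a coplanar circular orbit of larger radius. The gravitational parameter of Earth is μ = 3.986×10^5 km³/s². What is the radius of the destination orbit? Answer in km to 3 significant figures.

r₂ = 63700 km

Transfer time t = 9.23 hours = 33228 s, and t = π√(a_t³/μ).
So a_t = (μ t²/π²)^(1/3) = (3.986×10^5 × (33228)² / π²)^(1/3) = 35461 km.
Since a_t = (r₁ + r₂)/2, r₂ = 2a_t − r₁ = 2×35461 − 7240 = 63682 km.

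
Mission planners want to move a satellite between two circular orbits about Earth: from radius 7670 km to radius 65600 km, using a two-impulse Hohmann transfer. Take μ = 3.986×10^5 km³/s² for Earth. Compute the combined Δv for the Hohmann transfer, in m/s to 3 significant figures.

The Hohmann ellipse has a_t = (r₁ + r₂)/2 = 36635 km.
Circular speed at r₁: v₁ = √(μ/r₁) = √(3.986×10^5/7670) = 7.209 km/s.
On the transfer ellipse at r₁, v² = μ(2/r − 1/a) gives v_p = √[μ(2/r₁ − 1/a_t)] = 9.647 km/s.
First burn Δv₁ = |v_p − v₁| = 2.438 km/s.
At r₂, v₂ = √(μ/r₂) = 2.465 km/s.
Transfer-orbit speed at r₂: v_a = √[μ(2/r₂ − 1/a_t)] = 1.128 km/s.
Second burn Δv₂ = |v₂ − v_a| = 1.337 km/s.
Δv = Δv₁ + Δv₂ = 2.438 + 1.337 = 3.775 km/s.

Δv = 3770 m/s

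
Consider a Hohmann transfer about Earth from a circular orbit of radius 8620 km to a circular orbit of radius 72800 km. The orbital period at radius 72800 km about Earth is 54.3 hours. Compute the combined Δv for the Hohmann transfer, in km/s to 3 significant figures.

Δv = 3.56 km/s

From Kepler's third law T² = 4π²r³/μ at r = 72800 km, T = 54.3 hours = 54.3 × 3600 s = 1.9548×10^5 s: μ = 4π²r³/T² = 3.98611×10^5 km³/s².
The Hohmann ellipse has a_t = (r₁ + r₂)/2 = 40710 km.
At r₁ the circular-orbit speed is v₁ = √(μ/r₁) = 6.8002 km/s.
Transfer-orbit speed at r₁ (v² = μ(2/r − 1/a)): v_p = √[μ(2/r₁ − 1/a_t)] = 9.0936 km/s.
First burn Δv₁ = |v_p − v₁| = 2.2934 km/s.
At r₂, v₂ = √(μ/r₂) = 2.33996 km/s.
Transfer-orbit speed at r₂: v_a = √[μ(2/r₂ − 1/a_t)] = 1.07674 km/s.
Second burn Δv₂ = |v₂ − v_a| = 1.2632 km/s.
Total Δv = Δv₁ + Δv₂ = 3.557 km/s.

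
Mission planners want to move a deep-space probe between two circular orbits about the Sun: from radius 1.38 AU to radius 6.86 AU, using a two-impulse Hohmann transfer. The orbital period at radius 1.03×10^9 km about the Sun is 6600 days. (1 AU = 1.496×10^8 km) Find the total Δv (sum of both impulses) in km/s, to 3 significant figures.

From Kepler's third law T² = 4π²r³/μ at r = 1.03×10^9 km, T = 6600 days = 6600 × 86400 s = 5.7024×10^8 s: μ = 4π²r³/T² = 1.32665×10^11 km³/s².
In km: r₁ = 1.38 × 1.496×10^8 = 2.06448×10^8 km; r₂ = 6.86 × 1.496×10^8 = 1.026256×10^9 km.
The Hohmann ellipse has a_t = (r₁ + r₂)/2 = 6.16352×10^8 km.
At r₁ the circular-orbit speed is v₁ = √(μ/r₁) = 25.3497 km/s.
Transfer-orbit speed at r₁ (vis-viva equation): v_p = √[μ(2/r₁ − 1/a_t)] = 32.7104 km/s.
First burn Δv₁ = |v_p − v₁| = 7.361 km/s.
Circular speed at r₂: v₂ = √(μ/r₂) = 11.37 km/s.
Transfer-orbit speed at r₂: v_a = √[μ(2/r₂ − 1/a_t)] = 6.580 km/s.
Second burn Δv₂ = |v₂ − v_a| = 4.790 km/s.
Δv = Δv₁ + Δv₂ = 7.361 + 4.790 = 12.15 km/s.

Δv = 12.2 km/s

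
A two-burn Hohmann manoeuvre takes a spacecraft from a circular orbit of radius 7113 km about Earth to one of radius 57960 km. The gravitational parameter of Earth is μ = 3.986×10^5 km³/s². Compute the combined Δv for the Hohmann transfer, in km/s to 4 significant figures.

Transfer-ellipse semi-major axis a_t = (r₁ + r₂)/2 = (7113 + 57960)/2 = 32536.5 km.
At r₁ the circular-orbit speed is v₁ = √(μ/r₁) = 7.4859 km/s.
Transfer-orbit speed at r₁ (vis-viva): v_p = √[μ(2/r₁ − 1/a_t)] = 9.9913 km/s.
First burn Δv₁ = |v_p − v₁| = 2.5054 km/s.
At r₂, v₂ = √(μ/r₂) = 2.62243 km/s.
Transfer-orbit speed at r₂: v_a = √[μ(2/r₂ − 1/a_t)] = 1.22616 km/s.
Second burn Δv₂ = |v₂ − v_a| = 1.3963 km/s.
Δv = Δv₁ + Δv₂ = 2.5054 + 1.3963 = 3.902 km/s.

Δv = 3.902 km/s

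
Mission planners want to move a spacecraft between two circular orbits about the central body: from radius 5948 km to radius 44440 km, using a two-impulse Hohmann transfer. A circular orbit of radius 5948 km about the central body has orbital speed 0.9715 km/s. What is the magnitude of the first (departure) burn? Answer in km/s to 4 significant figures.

Δv₁ = 0.3188 km/s

From the circular-orbit relation v² = μ/r at r = 5948 km: μ = v²r = (0.9715)² × 5948 = 5613.80 km³/s².
Transfer-ellipse semi-major axis a_t = (r₁ + r₂)/2 = (5948 + 44440)/2 = 25194 km.
On the circular orbit at r = 5948 km, v_c = √(μ/r) = 0.97150 km/s.
Vis-viva on the transfer ellipse at r = 5948 km gives v_t = √[μ(2/r − 1/a_t)] = 1.2903 km/s.
Δv₁ = |v_t − v_c| = |1.2903 − 0.97150| = 0.3188 km/s.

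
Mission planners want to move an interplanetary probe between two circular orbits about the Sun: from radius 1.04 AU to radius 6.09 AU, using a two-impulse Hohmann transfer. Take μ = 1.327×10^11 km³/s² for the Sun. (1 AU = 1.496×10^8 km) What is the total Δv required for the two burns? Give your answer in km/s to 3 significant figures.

Δv = 14.5 km/s

In km: r₁ = 1.04 × 1.496×10^8 = 1.55584×10^8 km; r₂ = 6.09 × 1.496×10^8 = 9.11064×10^8 km.
Semi-major axis of the transfer orbit: a_t = (1.55584×10^8 + 9.11064×10^8)/2 = 5.33324×10^8 km.
Circular speed at r₁: v₁ = √(μ/r₁) = √(1.327×10^11/1.55584×10^8) = 29.205 km/s.
On the transfer ellipse at r₁, vis-viva equation gives v_p = √[μ(2/r₁ − 1/a_t)] = 38.171 km/s.
First burn Δv₁ = |v_p − v₁| = 8.966 km/s.
At r₂, v₂ = √(μ/r₂) = 12.0687 km/s.
Transfer-orbit speed at r₂: v_a = √[μ(2/r₂ − 1/a_t)] = 6.51850 km/s.
Second burn Δv₂ = |v₂ − v_a| = 5.550 km/s.
Δv = Δv₁ + Δv₂ = 8.966 + 5.550 = 14.52 km/s.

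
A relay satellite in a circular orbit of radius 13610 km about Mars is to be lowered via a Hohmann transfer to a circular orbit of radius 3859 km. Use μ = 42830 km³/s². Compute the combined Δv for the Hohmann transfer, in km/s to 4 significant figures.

Semi-major axis of the transfer orbit: a_t = (13610 + 3859)/2 = 8734.5 km.
Circular speed at r₁: v₁ = √(μ/r₁) = √(42830/13610) = 1.77396 km/s.
On the transfer ellipse at r₁, vis-viva gives v_a = √[μ(2/r₁ − 1/a_t)] = 1.17913 km/s.
First burn Δv₁ = |v_a − v₁| = 0.5948 km/s.
At r₂, v₂ = √(μ/r₂) = 3.3315 km/s.
Transfer-orbit speed at r₂: v_p = √[μ(2/r₂ − 1/a_t)] = 4.1586 km/s.
Second burn Δv₂ = |v₂ − v_p| = 0.8271 km/s.
Total Δv = Δv₁ + Δv₂ = 1.422 km/s.

Δv = 1.422 km/s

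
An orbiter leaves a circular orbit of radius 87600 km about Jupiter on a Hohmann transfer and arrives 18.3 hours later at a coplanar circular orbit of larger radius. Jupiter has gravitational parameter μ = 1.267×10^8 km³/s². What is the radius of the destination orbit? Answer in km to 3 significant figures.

Transfer time t = 18.3 hours = 65880 s, and t = π√(a_t³/μ).
So a_t = (μ t²/π²)^(1/3) = (1.267×10^8 × (65880)² / π²)^(1/3) = 3.8194×10^5 km.
Since a_t = (r₁ + r₂)/2, r₂ = 2a_t − r₁ = 2×3.8194×10^5 − 87600 = 6.7628×10^5 km.

r₂ = 6.76×10^5 km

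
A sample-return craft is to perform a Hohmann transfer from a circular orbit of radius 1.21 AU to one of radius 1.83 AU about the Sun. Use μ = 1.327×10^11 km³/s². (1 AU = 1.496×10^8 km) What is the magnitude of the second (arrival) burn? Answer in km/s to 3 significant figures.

In km: r₁ = 1.21 × 1.496×10^8 = 1.81016×10^8 km; r₂ = 1.83 × 1.496×10^8 = 2.73768×10^8 km.
Transfer-ellipse semi-major axis a_t = (r₁ + r₂)/2 = (1.81016×10^8 + 2.73768×10^8)/2 = 2.27392×10^8 km.
Circular speed at r = 2.73768×10^8 km: v_c = √(μ/r) = 22.016 km/s.
Vis-viva on the transfer ellipse at r = 2.73768×10^8 km gives v_t = √[μ(2/r − 1/a_t)] = 19.643 km/s.
Δv₂ = |v_t − v_c| = |19.643 − 22.016| = 2.373 km/s.

Δv₂ = 2.37 km/s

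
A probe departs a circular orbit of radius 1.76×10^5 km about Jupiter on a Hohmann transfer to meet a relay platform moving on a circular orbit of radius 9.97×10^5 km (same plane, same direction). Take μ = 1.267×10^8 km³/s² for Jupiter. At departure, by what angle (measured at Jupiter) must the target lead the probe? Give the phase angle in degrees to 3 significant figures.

Semi-major axis of the transfer orbit: a_t = (1.760×10^5 + 9.970×10^5)/2 = 5.865×10^5 km.
The half-period of the transfer ellipse is t = π√(a_t³/μ) = 1.2536×10^5 s.
Target angular speed ω₂ = √(μ/r₂³) = 1.1307×10^-5 rad/s.
Angle swept by the target during transfer: ω₂·t = 1.41745 rad = 81.21°.
Arrival is 180° from departure on the ellipse, so φ = 180° − 81.21° = 98.8°.

φ = 98.8°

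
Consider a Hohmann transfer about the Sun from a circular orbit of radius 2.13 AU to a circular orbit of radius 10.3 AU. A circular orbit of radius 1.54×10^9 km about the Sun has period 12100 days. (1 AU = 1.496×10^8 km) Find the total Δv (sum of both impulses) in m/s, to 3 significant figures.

Δv = 9680 m/s

From Kepler's third law T² = 4π²r³/μ at r = 1.54×10^9 km, T = 12100 days = 12100 × 86400 s = 1.04544×10^9 s: μ = 4π²r³/T² = 1.31924×10^11 km³/s².
In km: r₁ = 2.13 × 1.496×10^8 = 3.18648×10^8 km; r₂ = 10.3 × 1.496×10^8 = 1.54088×10^9 km.
The Hohmann ellipse has a_t = (r₁ + r₂)/2 = 9.29764×10^8 km.
At r₁ the circular-orbit speed is v₁ = √(μ/r₁) = 20.347 km/s.
Transfer-orbit speed at r₁ (vis-viva): v_p = √[μ(2/r₁ − 1/a_t)] = 26.194 km/s.
First burn Δv₁ = |v_p − v₁| = 5.847 km/s.
At r₂, v₂ = √(μ/r₂) = 9.253 km/s.
Transfer-orbit speed at r₂: v_a = √[μ(2/r₂ − 1/a_t)] = 5.417 km/s.
Second burn Δv₂ = |v₂ − v_a| = 3.836 km/s.
Total Δv = Δv₁ + Δv₂ = 9.683 km/s.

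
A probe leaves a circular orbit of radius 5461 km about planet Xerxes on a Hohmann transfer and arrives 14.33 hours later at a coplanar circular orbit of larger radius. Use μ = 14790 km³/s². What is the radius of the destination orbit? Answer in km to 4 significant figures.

r₂ = 26260 km

Transfer time t = 14.33 hours = 51588 s, and t = π√(a_t³/μ).
So a_t = (μ t²/π²)^(1/3) = (14790 × (51588)² / π²)^(1/3) = 15858.3 km.
Since a_t = (r₁ + r₂)/2, r₂ = 2a_t − r₁ = 2×15858.3 − 5461 = 26255.6 km.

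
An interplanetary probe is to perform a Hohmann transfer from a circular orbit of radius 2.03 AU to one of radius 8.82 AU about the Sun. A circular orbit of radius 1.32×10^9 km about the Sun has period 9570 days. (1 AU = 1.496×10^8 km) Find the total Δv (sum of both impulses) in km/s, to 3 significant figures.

Δv = 9.65 km/s

From Kepler's third law T² = 4π²r³/μ at r = 1.32×10^9 km, T = 9570 days = 9570 × 86400 s = 8.26848×10^8 s: μ = 4π²r³/T² = 1.32810×10^11 km³/s².
In km: r₁ = 2.03 × 1.496×10^8 = 3.03688×10^8 km; r₂ = 8.82 × 1.496×10^8 = 1.319472×10^9 km.
Transfer-ellipse semi-major axis a_t = (r₁ + r₂)/2 = (3.03688×10^8 + 1.319472×10^9)/2 = 8.1158×10^8 km.
At r₁ the circular-orbit speed is v₁ = √(μ/r₁) = 20.9123 km/s.
Transfer-orbit speed at r₁ (vis-viva equation): v_p = √[μ(2/r₁ − 1/a_t)] = 26.6646 km/s.
First burn Δv₁ = |v_p − v₁| = 5.752 km/s.
Circular speed at r₂: v₂ = √(μ/r₂) = 10.033 km/s.
Transfer-orbit speed at r₂: v_a = √[μ(2/r₂ − 1/a_t)] = 6.1371 km/s.
Second burn Δv₂ = |v₂ − v_a| = 3.896 km/s.
Total Δv = Δv₁ + Δv₂ = 9.648 km/s.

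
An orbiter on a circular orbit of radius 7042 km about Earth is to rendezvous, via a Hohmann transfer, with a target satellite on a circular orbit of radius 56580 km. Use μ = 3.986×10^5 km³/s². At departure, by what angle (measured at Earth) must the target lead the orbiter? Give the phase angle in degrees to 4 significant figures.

Semi-major axis of the transfer orbit: a_t = (7042 + 56580)/2 = 31811 km.
Transfer time t = π√(a_t³/μ) = 28232 s.
The target's mean motion on its circular orbit is ω₂ = √(μ/r₂³) = 4.6911×10^-5 rad/s.
Angle swept by the target during transfer: ω₂·t = 1.3244 rad = 75.88°.
The orbiter traverses 180° on the transfer ellipse, so the target must lead by 180° − 75.88° = 104.1°.

φ = 104.1°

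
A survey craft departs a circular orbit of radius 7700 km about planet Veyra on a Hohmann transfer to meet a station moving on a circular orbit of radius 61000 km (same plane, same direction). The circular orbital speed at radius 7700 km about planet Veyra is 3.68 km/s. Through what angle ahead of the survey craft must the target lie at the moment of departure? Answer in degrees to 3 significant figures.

φ = 104°

From the circular-orbit relation v² = μ/r at r = 7700 km: μ = v²r = (3.68)² × 7700 = 1.04276×10^5 km³/s².
The Hohmann ellipse has a_t = (r₁ + r₂)/2 = 34350 km.
The half-period of the transfer ellipse is t = π√(a_t³/μ) = 61936.5 s.
The target's mean motion on its circular orbit is ω₂ = √(μ/r₂³) = 2.14338×10^-5 rad/s.
Angle swept by the target during transfer: ω₂·t = 1.3275 rad = 76.06°.
The survey craft traverses 180° on the transfer ellipse, so the target must lead by 180° − 76.06° = 104°.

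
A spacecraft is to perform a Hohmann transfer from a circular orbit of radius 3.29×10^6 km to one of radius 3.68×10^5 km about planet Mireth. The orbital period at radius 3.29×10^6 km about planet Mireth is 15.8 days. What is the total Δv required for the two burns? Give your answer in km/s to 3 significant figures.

From Kepler's third law T² = 4π²r³/μ at r = 3.29×10^6 km, T = 15.8 days = 15.8 × 86400 s = 1.36512×10^6 s: μ = 4π²r³/T² = 7.54407×10^8 km³/s².
Semi-major axis of the transfer orbit: a_t = (3.290×10^6 + 3.680×10^5)/2 = 1.829×10^6 km.
At r₁ the circular-orbit speed is v₁ = √(μ/r₁) = 15.1428 km/s.
Transfer-orbit speed at r₁ (v² = μ(2/r − 1/a)): v_a = √[μ(2/r₁ − 1/a_t)] = 6.79238 km/s.
First burn Δv₁ = |v_a − v₁| = 8.350 km/s.
Circular speed at r₂: v₂ = √(μ/r₂) = 45.28 km/s.
Transfer-orbit speed at r₂: v_p = √[μ(2/r₂ − 1/a_t)] = 60.73 km/s.
Second burn Δv₂ = |v₂ − v_p| = 15.45 km/s.
Total Δv = Δv₁ + Δv₂ = 23.80 km/s.

Δv = 23.8 km/s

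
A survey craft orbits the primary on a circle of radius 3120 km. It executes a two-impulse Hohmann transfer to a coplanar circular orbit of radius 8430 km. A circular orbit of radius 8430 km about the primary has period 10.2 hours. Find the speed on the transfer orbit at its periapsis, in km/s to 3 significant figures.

v = 2.86 km/s

From Kepler's third law T² = 4π²r³/μ at r = 8430 km, T = 10.2 hours = 10.2 × 3600 s = 36720 s: μ = 4π²r³/T² = 17540.3 km³/s².
Transfer-ellipse semi-major axis a_t = (r₁ + r₂)/2 = (3120 + 8430)/2 = 5775 km.
The periapsis of the transfer ellipse is at r = 3120 km.
Applying v² = μ(2/r − 1/a_t): v = 2.865 km/s.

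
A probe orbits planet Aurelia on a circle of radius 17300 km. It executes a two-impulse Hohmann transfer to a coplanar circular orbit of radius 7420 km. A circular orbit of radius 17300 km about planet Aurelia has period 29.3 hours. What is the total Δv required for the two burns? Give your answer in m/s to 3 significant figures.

From Kepler's third law T² = 4π²r³/μ at r = 17300 km, T = 29.3 hours = 29.3 × 3600 s = 1.0548×10^5 s: μ = 4π²r³/T² = 18372.1 km³/s².
Transfer-ellipse semi-major axis a_t = (r₁ + r₂)/2 = (17300 + 7420)/2 = 12360 km.
At r₁ the circular-orbit speed is v₁ = √(μ/r₁) = 1.0305186 km/s.
On the transfer ellipse at r₁, vis-viva equation gives v_a = √[μ(2/r₁ − 1/a_t)] = 0.79845155 km/s.
First burn Δv₁ = |v_a − v₁| = 0.232067 km/s.
Circular speed at r₂: v₂ = √(μ/r₂) = 1.573537 km/s.
Transfer-orbit speed at r₂: v_p = √[μ(2/r₂ − 1/a_t)] = 1.861619 km/s.
Second burn Δv₂ = |v₂ − v_p| = 0.288082 km/s.
Total Δv = Δv₁ + Δv₂ = 0.5201 km/s.

Δv = 520 m/s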